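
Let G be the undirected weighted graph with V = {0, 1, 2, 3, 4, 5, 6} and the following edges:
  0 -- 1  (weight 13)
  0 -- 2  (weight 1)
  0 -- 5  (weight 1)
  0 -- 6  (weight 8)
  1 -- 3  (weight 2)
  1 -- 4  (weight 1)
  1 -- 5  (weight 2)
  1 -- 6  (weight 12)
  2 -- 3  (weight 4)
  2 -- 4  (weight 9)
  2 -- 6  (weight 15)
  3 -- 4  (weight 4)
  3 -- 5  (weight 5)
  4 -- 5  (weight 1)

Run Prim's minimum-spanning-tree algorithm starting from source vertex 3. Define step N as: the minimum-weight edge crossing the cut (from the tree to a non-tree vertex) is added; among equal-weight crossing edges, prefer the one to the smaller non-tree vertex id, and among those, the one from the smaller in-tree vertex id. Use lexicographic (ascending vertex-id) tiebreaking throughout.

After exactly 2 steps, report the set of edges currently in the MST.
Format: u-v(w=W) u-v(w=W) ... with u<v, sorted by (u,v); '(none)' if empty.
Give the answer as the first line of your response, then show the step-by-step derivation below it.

1-3(w=2) 1-4(w=1)

step 1: add edge 1-3 (w=2); MST = {1-3(w=2)}
step 2: add edge 1-4 (w=1); MST = {1-3(w=2) 1-4(w=1)}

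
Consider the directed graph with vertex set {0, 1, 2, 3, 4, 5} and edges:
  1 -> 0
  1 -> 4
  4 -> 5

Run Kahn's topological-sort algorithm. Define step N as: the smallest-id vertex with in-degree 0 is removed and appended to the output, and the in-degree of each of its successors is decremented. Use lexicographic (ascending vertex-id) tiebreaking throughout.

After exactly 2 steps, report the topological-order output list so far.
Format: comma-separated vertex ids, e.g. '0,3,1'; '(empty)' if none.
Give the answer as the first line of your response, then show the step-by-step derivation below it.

1,0

step 1: output 1; order=[1]; indeg=(0,0,0,0,0,1)
step 2: output 0; order=[1,0]; indeg=(0,0,0,0,0,1)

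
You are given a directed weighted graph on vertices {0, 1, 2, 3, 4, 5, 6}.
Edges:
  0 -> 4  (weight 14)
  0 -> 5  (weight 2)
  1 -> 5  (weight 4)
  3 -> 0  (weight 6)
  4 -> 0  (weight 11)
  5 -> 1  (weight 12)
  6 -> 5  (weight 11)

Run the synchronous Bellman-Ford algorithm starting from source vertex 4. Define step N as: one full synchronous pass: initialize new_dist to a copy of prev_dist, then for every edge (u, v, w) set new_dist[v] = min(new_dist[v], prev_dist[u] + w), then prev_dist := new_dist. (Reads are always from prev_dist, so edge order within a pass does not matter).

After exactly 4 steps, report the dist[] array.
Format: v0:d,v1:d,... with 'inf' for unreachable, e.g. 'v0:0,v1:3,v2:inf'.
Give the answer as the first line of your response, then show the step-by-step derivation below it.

v0:11,v1:25,v2:inf,v3:inf,v4:0,v5:13,v6:inf

step 1: dist = v0:11,v1:inf,v2:inf,v3:inf,v4:0,v5:inf,v6:inf
step 2: dist = v0:11,v1:inf,v2:inf,v3:inf,v4:0,v5:13,v6:inf
step 3: dist = v0:11,v1:25,v2:inf,v3:inf,v4:0,v5:13,v6:inf
step 4: dist = v0:11,v1:25,v2:inf,v3:inf,v4:0,v5:13,v6:inf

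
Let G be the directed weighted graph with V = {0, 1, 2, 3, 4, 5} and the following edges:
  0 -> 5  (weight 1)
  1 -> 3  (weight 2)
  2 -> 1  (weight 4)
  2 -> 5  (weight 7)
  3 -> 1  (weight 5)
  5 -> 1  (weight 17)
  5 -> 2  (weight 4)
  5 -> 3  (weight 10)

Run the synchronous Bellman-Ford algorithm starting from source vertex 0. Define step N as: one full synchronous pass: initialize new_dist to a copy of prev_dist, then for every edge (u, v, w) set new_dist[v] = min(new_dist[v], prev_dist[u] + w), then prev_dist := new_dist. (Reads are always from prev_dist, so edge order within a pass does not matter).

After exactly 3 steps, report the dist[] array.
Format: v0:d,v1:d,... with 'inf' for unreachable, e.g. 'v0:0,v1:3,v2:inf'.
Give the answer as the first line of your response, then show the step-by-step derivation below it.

v0:0,v1:9,v2:5,v3:11,v4:inf,v5:1

step 1: dist = v0:0,v1:inf,v2:inf,v3:inf,v4:inf,v5:1
step 2: dist = v0:0,v1:18,v2:5,v3:11,v4:inf,v5:1
step 3: dist = v0:0,v1:9,v2:5,v3:11,v4:inf,v5:1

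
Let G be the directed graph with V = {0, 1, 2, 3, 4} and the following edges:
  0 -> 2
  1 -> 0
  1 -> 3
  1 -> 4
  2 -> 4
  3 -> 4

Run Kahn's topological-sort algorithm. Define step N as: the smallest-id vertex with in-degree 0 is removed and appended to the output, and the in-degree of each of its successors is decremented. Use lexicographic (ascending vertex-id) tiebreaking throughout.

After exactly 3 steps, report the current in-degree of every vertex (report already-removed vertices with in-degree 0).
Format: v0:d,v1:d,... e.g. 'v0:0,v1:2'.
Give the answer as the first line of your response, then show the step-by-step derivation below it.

v0:0,v1:0,v2:0,v3:0,v4:1

step 1: output 1; order=[1]; indeg=(0,0,1,0,2)
step 2: output 0; order=[1,0]; indeg=(0,0,0,0,2)
step 3: output 2; order=[1,0,2]; indeg=(0,0,0,0,1)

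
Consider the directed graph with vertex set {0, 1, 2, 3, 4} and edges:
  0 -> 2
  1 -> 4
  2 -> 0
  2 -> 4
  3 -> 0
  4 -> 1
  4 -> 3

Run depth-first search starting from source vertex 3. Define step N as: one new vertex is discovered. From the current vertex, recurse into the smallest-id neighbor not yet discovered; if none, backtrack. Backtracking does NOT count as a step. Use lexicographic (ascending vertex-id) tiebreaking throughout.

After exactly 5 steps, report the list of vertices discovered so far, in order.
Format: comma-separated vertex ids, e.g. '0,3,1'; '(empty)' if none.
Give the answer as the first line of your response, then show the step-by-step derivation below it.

3,0,2,4,1

step 1: discover 3; path=3; order=3
step 2: discover 0; path=3>0; order=3,0
step 3: discover 2; path=3>0>2; order=3,0,2
step 4: discover 4; path=3>0>2>4; order=3,0,2,4
step 5: discover 1; path=3>0>2>4>1; order=3,0,2,4,1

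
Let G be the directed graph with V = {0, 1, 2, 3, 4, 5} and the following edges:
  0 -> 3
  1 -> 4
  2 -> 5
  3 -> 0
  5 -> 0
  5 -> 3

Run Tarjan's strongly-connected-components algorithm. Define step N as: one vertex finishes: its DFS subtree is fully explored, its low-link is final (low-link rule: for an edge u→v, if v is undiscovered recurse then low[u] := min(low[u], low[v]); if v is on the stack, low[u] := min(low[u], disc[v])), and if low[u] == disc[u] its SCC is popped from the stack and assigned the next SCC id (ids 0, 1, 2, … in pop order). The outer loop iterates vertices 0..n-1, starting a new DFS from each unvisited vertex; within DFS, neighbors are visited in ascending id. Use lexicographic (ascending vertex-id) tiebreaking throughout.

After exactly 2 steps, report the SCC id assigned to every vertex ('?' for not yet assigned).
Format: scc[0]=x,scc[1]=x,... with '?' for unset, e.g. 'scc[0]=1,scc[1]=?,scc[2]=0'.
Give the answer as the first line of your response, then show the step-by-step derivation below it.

scc[0]=0,scc[1]=?,scc[2]=?,scc[3]=0,scc[4]=?,scc[5]=?

step 1: low=(low[0]=0,low[1]=?,low[2]=?,low[3]=0,low[4]=?,low[5]=?); scc=(scc[0]=?,scc[1]=?,scc[2]=?,scc[3]=?,scc[4]=?,scc[5]=?)
step 2: low=(low[0]=0,low[1]=?,low[2]=?,low[3]=0,low[4]=?,low[5]=?); scc=(scc[0]=0,scc[1]=?,scc[2]=?,scc[3]=0,scc[4]=?,scc[5]=?)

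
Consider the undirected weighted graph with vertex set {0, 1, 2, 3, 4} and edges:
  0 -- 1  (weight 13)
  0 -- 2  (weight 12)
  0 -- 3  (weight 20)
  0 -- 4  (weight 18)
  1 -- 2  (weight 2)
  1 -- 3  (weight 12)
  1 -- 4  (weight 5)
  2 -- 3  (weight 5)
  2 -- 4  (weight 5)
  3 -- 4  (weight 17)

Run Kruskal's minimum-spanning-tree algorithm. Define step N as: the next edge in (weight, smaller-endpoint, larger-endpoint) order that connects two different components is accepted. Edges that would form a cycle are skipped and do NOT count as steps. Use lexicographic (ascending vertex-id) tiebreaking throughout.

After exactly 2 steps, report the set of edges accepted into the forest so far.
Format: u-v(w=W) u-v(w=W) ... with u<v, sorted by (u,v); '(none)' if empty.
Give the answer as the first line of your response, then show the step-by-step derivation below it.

1-2(w=2) 1-4(w=5)

step 1: add edge 1-2 (w=2); MST = {1-2(w=2)}
step 2: add edge 1-4 (w=5); MST = {1-2(w=2) 1-4(w=5)}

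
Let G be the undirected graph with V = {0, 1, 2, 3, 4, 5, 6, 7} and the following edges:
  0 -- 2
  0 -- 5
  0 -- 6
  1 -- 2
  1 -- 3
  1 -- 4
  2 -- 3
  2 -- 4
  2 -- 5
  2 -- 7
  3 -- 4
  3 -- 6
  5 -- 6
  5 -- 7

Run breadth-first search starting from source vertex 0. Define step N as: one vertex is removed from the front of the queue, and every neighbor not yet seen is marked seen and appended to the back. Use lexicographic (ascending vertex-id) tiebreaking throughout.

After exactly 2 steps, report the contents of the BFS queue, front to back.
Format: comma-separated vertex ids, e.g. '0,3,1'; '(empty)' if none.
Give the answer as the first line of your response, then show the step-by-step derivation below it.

5,6,1,3,4,7

step 1: dequeue 0; queue=[2,5,6]; order=0
step 2: dequeue 2; queue=[5,6,1,3,4,7]; order=0,2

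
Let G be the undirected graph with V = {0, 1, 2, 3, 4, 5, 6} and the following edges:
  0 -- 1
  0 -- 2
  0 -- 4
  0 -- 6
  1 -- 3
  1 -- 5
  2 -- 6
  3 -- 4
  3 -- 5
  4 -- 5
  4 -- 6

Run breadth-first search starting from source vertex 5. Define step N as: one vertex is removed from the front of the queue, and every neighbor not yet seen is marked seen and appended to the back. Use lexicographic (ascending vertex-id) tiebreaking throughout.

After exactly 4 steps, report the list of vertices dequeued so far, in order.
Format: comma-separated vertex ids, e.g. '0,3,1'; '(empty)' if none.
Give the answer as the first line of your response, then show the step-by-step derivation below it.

5,1,3,4

step 1: dequeue 5; queue=[1,3,4]; order=5
step 2: dequeue 1; queue=[3,4,0]; order=5,1
step 3: dequeue 3; queue=[4,0]; order=5,1,3
step 4: dequeue 4; queue=[0,6]; order=5,1,3,4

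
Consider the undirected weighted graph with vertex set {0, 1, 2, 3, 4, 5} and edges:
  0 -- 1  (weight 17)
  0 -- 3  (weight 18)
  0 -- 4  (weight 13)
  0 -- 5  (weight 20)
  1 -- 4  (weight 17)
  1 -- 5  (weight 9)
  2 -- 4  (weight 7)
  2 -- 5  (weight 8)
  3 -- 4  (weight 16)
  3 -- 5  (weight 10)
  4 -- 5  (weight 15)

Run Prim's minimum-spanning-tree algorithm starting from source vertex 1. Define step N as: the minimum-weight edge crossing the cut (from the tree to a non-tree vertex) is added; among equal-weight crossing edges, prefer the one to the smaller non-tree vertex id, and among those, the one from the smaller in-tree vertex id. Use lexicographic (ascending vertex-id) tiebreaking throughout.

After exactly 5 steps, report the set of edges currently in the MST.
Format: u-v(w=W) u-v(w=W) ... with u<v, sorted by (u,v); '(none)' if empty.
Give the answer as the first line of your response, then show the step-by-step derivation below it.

0-4(w=13) 1-5(w=9) 2-4(w=7) 2-5(w=8) 3-5(w=10)

step 1: add edge 1-5 (w=9); MST = {1-5(w=9)}
step 2: add edge 2-5 (w=8); MST = {1-5(w=9) 2-5(w=8)}
step 3: add edge 2-4 (w=7); MST = {1-5(w=9) 2-4(w=7) 2-5(w=8)}
step 4: add edge 3-5 (w=10); MST = {1-5(w=9) 2-4(w=7) 2-5(w=8) 3-5(w=10)}
step 5: add edge 0-4 (w=13); MST = {0-4(w=13) 1-5(w=9) 2-4(w=7) 2-5(w=8) 3-5(w=10)}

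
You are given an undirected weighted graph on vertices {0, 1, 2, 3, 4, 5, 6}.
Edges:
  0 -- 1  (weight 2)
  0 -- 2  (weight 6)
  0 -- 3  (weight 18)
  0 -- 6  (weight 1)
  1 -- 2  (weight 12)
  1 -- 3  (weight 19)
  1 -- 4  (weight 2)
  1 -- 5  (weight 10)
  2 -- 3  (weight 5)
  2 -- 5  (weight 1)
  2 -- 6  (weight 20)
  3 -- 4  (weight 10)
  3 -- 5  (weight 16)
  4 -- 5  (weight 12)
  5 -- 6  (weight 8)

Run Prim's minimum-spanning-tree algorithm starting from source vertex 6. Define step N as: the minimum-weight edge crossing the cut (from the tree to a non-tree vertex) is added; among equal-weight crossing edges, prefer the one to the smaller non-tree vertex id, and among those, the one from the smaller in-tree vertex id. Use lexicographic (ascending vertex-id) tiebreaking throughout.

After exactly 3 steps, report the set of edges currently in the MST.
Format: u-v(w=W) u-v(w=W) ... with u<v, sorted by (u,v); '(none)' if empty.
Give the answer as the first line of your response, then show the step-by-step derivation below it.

0-1(w=2) 0-6(w=1) 1-4(w=2)

step 1: add edge 0-6 (w=1); MST = {0-6(w=1)}
step 2: add edge 0-1 (w=2); MST = {0-1(w=2) 0-6(w=1)}
step 3: add edge 1-4 (w=2); MST = {0-1(w=2) 0-6(w=1) 1-4(w=2)}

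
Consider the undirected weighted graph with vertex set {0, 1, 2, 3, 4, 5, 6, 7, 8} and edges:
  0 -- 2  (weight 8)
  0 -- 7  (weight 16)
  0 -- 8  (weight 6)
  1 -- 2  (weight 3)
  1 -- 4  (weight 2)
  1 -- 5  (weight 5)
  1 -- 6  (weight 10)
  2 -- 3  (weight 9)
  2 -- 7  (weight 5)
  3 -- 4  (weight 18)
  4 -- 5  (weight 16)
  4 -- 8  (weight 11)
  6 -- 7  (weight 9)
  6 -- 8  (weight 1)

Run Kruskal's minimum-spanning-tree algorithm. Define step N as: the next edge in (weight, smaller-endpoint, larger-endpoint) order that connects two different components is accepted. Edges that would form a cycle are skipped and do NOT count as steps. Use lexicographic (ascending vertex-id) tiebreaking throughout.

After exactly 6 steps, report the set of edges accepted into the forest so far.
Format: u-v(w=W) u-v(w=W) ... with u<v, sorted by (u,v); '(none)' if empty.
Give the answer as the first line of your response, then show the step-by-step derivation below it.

0-8(w=6) 1-2(w=3) 1-4(w=2) 1-5(w=5) 2-7(w=5) 6-8(w=1)

step 1: add edge 6-8 (w=1); MST = {6-8(w=1)}
step 2: add edge 1-4 (w=2); MST = {1-4(w=2) 6-8(w=1)}
step 3: add edge 1-2 (w=3); MST = {1-2(w=3) 1-4(w=2) 6-8(w=1)}
step 4: add edge 1-5 (w=5); MST = {1-2(w=3) 1-4(w=2) 1-5(w=5) 6-8(w=1)}
step 5: add edge 2-7 (w=5); MST = {1-2(w=3) 1-4(w=2) 1-5(w=5) 2-7(w=5) 6-8(w=1)}
step 6: add edge 0-8 (w=6); MST = {0-8(w=6) 1-2(w=3) 1-4(w=2) 1-5(w=5) 2-7(w=5) 6-8(w=1)}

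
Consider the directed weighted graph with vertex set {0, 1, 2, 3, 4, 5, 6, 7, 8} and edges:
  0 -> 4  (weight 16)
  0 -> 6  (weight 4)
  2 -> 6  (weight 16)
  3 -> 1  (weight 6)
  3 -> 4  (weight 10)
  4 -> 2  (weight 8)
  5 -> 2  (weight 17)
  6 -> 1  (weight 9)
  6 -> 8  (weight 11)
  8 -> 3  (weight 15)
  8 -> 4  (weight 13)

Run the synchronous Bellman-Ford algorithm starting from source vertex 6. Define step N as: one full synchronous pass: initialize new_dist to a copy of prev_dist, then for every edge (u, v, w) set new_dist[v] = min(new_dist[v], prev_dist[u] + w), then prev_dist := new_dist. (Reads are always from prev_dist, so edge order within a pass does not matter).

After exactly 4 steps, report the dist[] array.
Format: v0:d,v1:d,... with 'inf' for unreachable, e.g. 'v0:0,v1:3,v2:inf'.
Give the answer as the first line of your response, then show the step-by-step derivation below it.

v0:inf,v1:9,v2:32,v3:26,v4:24,v5:inf,v6:0,v7:inf,v8:11

step 1: dist = v0:inf,v1:9,v2:inf,v3:inf,v4:inf,v5:inf,v6:0,v7:inf,v8:11
step 2: dist = v0:inf,v1:9,v2:inf,v3:26,v4:24,v5:inf,v6:0,v7:inf,v8:11
step 3: dist = v0:inf,v1:9,v2:32,v3:26,v4:24,v5:inf,v6:0,v7:inf,v8:11
step 4: dist = v0:inf,v1:9,v2:32,v3:26,v4:24,v5:inf,v6:0,v7:inf,v8:11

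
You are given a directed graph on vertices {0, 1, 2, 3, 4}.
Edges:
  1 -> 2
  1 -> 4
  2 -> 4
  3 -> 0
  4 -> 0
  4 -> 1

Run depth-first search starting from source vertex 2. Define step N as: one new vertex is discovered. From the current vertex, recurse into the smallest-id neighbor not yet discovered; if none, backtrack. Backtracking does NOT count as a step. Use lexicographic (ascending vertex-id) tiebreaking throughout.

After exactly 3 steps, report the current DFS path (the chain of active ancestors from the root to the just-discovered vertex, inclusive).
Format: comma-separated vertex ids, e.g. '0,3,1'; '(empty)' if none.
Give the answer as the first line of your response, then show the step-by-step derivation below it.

2,4,0

step 1: discover 2; path=2; order=2
step 2: discover 4; path=2>4; order=2,4
step 3: discover 0; path=2>4>0; order=2,4,0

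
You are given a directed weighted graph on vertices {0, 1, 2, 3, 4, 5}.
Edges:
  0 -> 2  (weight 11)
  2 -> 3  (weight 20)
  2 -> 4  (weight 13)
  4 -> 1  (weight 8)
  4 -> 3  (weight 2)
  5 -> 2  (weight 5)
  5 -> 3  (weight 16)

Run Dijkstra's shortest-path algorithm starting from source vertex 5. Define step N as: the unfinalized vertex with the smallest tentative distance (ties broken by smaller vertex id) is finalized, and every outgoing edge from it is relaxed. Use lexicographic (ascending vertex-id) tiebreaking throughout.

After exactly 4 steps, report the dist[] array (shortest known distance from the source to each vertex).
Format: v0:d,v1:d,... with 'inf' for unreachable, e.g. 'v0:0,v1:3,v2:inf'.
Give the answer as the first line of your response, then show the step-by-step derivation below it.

v0:inf,v1:26,v2:5,v3:16,v4:18,v5:0

step 1: dist = v0:inf,v1:inf,v2:5,v3:16,v4:inf,v5:0
step 2: dist = v0:inf,v1:inf,v2:5,v3:16,v4:18,v5:0
step 3: dist = v0:inf,v1:inf,v2:5,v3:16,v4:18,v5:0
step 4: dist = v0:inf,v1:26,v2:5,v3:16,v4:18,v5:0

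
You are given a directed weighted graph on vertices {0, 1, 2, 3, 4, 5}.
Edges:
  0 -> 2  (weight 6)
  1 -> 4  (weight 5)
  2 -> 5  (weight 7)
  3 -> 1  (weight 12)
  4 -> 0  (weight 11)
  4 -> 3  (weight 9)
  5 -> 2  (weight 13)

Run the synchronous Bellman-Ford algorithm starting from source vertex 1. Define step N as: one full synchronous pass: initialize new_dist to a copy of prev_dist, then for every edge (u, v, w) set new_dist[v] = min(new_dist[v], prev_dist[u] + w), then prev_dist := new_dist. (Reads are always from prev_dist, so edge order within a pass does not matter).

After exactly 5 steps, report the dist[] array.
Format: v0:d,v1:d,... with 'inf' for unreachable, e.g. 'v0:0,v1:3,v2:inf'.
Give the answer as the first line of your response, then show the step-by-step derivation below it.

v0:16,v1:0,v2:22,v3:14,v4:5,v5:29

step 1: dist = v0:inf,v1:0,v2:inf,v3:inf,v4:5,v5:inf
step 2: dist = v0:16,v1:0,v2:inf,v3:14,v4:5,v5:inf
step 3: dist = v0:16,v1:0,v2:22,v3:14,v4:5,v5:inf
step 4: dist = v0:16,v1:0,v2:22,v3:14,v4:5,v5:29
step 5: dist = v0:16,v1:0,v2:22,v3:14,v4:5,v5:29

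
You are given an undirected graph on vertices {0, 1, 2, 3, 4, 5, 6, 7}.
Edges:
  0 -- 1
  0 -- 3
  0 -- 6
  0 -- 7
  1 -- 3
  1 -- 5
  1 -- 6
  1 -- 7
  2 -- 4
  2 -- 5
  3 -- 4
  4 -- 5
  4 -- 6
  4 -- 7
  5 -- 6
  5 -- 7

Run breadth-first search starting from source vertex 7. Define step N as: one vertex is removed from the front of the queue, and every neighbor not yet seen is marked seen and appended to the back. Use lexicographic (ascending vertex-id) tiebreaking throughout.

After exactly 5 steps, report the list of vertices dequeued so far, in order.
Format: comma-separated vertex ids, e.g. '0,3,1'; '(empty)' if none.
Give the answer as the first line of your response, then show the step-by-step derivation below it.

7,0,1,4,5

step 1: dequeue 7; queue=[0,1,4,5]; order=7
step 2: dequeue 0; queue=[1,4,5,3,6]; order=7,0
step 3: dequeue 1; queue=[4,5,3,6]; order=7,0,1
step 4: dequeue 4; queue=[5,3,6,2]; order=7,0,1,4
step 5: dequeue 5; queue=[3,6,2]; order=7,0,1,4,5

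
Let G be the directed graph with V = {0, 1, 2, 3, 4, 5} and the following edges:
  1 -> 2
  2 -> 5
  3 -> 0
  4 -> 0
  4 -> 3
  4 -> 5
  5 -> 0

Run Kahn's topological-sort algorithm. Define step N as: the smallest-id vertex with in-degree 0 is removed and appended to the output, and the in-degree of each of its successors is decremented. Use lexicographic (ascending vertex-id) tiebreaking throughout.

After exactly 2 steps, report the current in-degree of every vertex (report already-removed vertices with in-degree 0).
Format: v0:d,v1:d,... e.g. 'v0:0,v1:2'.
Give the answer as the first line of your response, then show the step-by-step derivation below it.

v0:3,v1:0,v2:0,v3:1,v4:0,v5:1

step 1: output 1; order=[1]; indeg=(3,0,0,1,0,2)
step 2: output 2; order=[1,2]; indeg=(3,0,0,1,0,1)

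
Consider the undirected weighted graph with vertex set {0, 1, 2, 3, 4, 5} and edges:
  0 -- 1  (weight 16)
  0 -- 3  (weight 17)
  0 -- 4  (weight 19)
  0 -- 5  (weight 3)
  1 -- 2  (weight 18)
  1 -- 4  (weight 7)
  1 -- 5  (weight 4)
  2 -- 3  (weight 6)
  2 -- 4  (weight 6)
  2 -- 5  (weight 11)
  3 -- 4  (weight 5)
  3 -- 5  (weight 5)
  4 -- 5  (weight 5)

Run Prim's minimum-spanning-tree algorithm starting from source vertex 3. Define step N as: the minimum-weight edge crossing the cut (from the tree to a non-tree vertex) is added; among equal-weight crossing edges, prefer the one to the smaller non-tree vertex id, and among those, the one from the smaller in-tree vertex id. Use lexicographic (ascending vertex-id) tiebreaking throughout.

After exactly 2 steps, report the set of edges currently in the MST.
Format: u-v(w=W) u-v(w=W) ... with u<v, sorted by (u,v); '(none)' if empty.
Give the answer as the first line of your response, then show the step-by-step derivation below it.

3-4(w=5) 3-5(w=5)

step 1: add edge 3-4 (w=5); MST = {3-4(w=5)}
step 2: add edge 3-5 (w=5); MST = {3-4(w=5) 3-5(w=5)}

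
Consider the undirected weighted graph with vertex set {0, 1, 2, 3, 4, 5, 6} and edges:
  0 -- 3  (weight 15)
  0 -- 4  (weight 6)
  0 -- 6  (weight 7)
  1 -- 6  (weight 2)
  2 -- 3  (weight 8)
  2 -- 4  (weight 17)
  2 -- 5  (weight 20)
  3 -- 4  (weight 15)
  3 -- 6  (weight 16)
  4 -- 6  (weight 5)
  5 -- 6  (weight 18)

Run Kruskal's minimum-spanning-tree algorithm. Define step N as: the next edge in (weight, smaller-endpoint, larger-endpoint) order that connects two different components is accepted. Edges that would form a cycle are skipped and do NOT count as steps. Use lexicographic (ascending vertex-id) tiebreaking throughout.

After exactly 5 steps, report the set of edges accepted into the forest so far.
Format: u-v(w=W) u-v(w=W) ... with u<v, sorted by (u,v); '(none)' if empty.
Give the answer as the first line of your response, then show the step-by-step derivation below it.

0-3(w=15) 0-4(w=6) 1-6(w=2) 2-3(w=8) 4-6(w=5)

step 1: add edge 1-6 (w=2); MST = {1-6(w=2)}
step 2: add edge 4-6 (w=5); MST = {1-6(w=2) 4-6(w=5)}
step 3: add edge 0-4 (w=6); MST = {0-4(w=6) 1-6(w=2) 4-6(w=5)}
step 4: add edge 2-3 (w=8); MST = {0-4(w=6) 1-6(w=2) 2-3(w=8) 4-6(w=5)}
step 5: add edge 0-3 (w=15); MST = {0-3(w=15) 0-4(w=6) 1-6(w=2) 2-3(w=8) 4-6(w=5)}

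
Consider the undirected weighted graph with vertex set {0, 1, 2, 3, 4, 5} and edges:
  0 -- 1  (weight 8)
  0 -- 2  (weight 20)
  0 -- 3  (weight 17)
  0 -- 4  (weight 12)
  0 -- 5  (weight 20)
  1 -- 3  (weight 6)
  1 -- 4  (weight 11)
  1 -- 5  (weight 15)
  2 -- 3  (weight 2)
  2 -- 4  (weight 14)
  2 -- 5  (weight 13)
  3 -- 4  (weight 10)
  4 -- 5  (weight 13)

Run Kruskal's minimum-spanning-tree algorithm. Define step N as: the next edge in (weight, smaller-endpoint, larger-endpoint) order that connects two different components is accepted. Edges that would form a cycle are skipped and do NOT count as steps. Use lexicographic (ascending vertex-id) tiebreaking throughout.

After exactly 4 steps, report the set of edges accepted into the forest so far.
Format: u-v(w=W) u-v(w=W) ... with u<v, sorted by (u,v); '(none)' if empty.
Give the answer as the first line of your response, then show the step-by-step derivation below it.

0-1(w=8) 1-3(w=6) 2-3(w=2) 3-4(w=10)

step 1: add edge 2-3 (w=2); MST = {2-3(w=2)}
step 2: add edge 1-3 (w=6); MST = {1-3(w=6) 2-3(w=2)}
step 3: add edge 0-1 (w=8); MST = {0-1(w=8) 1-3(w=6) 2-3(w=2)}
step 4: add edge 3-4 (w=10); MST = {0-1(w=8) 1-3(w=6) 2-3(w=2) 3-4(w=10)}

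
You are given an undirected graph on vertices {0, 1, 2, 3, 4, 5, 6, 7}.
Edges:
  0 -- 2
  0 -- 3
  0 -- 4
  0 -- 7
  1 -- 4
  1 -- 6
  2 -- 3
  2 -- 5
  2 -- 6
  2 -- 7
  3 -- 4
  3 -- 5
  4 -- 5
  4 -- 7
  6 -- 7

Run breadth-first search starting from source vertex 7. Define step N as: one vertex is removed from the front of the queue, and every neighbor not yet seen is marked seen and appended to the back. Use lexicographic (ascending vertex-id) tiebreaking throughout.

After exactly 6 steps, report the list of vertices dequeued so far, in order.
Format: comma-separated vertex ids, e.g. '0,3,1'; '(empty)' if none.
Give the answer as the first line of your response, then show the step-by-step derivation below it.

7,0,2,4,6,3

step 1: dequeue 7; queue=[0,2,4,6]; order=7
step 2: dequeue 0; queue=[2,4,6,3]; order=7,0
step 3: dequeue 2; queue=[4,6,3,5]; order=7,0,2
step 4: dequeue 4; queue=[6,3,5,1]; order=7,0,2,4
step 5: dequeue 6; queue=[3,5,1]; order=7,0,2,4,6
step 6: dequeue 3; queue=[5,1]; order=7,0,2,4,6,3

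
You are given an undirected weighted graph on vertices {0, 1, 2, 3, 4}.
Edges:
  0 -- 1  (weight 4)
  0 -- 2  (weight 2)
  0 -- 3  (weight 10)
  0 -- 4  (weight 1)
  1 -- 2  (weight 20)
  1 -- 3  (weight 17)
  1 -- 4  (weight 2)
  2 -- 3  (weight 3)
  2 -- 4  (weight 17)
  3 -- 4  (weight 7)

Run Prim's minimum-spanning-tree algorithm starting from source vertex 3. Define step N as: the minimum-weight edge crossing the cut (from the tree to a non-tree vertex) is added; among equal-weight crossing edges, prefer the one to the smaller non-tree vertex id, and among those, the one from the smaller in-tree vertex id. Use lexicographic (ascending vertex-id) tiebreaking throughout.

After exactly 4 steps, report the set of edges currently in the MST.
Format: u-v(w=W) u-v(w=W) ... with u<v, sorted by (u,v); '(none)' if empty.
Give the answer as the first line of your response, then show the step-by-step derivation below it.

0-2(w=2) 0-4(w=1) 1-4(w=2) 2-3(w=3)

step 1: add edge 2-3 (w=3); MST = {2-3(w=3)}
step 2: add edge 0-2 (w=2); MST = {0-2(w=2) 2-3(w=3)}
step 3: add edge 0-4 (w=1); MST = {0-2(w=2) 0-4(w=1) 2-3(w=3)}
step 4: add edge 1-4 (w=2); MST = {0-2(w=2) 0-4(w=1) 1-4(w=2) 2-3(w=3)}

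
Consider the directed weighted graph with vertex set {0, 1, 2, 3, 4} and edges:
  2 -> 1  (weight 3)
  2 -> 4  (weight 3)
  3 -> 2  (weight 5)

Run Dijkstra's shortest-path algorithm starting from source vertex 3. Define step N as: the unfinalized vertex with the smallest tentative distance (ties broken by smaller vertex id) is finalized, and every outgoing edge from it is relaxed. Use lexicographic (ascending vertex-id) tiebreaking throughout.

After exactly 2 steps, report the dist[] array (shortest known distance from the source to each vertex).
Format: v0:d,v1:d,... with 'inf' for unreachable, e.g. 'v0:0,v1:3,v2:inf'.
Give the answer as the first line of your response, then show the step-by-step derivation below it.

v0:inf,v1:8,v2:5,v3:0,v4:8

step 1: dist = v0:inf,v1:inf,v2:5,v3:0,v4:inf
step 2: dist = v0:inf,v1:8,v2:5,v3:0,v4:8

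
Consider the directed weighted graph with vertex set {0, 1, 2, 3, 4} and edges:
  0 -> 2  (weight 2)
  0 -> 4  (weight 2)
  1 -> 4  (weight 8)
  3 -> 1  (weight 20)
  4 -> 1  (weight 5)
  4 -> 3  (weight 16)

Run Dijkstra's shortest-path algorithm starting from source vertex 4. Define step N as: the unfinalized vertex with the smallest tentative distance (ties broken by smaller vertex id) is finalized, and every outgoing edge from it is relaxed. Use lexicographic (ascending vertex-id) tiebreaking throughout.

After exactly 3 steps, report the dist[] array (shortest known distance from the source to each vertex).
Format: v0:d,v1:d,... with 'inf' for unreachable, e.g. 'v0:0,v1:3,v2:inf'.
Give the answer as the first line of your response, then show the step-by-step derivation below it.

v0:inf,v1:5,v2:inf,v3:16,v4:0

step 1: dist = v0:inf,v1:5,v2:inf,v3:16,v4:0
step 2: dist = v0:inf,v1:5,v2:inf,v3:16,v4:0
step 3: dist = v0:inf,v1:5,v2:inf,v3:16,v4:0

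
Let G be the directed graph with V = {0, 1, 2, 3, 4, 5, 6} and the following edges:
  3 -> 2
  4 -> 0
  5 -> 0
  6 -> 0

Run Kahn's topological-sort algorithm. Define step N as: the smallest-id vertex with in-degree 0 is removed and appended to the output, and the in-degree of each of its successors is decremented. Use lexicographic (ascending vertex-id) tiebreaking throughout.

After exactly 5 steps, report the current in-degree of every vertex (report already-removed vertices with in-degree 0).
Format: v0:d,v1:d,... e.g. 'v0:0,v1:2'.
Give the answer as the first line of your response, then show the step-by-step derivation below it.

v0:1,v1:0,v2:0,v3:0,v4:0,v5:0,v6:0

step 1: output 1; order=[1]; indeg=(3,0,1,0,0,0,0)
step 2: output 3; order=[1,3]; indeg=(3,0,0,0,0,0,0)
step 3: output 2; order=[1,3,2]; indeg=(3,0,0,0,0,0,0)
step 4: output 4; order=[1,3,2,4]; indeg=(2,0,0,0,0,0,0)
step 5: output 5; order=[1,3,2,4,5]; indeg=(1,0,0,0,0,0,0)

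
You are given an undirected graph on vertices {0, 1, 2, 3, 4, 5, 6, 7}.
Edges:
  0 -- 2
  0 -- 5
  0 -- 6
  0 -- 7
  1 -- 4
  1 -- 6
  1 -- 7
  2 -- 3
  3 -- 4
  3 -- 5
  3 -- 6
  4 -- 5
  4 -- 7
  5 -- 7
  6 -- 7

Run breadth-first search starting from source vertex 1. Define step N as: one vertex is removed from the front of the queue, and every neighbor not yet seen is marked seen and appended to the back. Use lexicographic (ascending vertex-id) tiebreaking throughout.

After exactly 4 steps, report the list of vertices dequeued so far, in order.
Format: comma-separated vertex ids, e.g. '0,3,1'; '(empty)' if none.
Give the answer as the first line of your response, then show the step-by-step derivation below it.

1,4,6,7

step 1: dequeue 1; queue=[4,6,7]; order=1
step 2: dequeue 4; queue=[6,7,3,5]; order=1,4
step 3: dequeue 6; queue=[7,3,5,0]; order=1,4,6
step 4: dequeue 7; queue=[3,5,0]; order=1,4,6,7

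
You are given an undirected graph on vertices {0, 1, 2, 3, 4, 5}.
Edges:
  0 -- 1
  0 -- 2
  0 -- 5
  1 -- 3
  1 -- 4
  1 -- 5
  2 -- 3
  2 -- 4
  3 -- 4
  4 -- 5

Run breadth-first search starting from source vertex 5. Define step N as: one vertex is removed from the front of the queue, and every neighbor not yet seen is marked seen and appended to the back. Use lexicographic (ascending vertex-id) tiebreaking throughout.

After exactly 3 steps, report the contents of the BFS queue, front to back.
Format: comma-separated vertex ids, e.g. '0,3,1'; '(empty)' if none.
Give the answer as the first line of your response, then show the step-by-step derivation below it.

4,2,3

step 1: dequeue 5; queue=[0,1,4]; order=5
step 2: dequeue 0; queue=[1,4,2]; order=5,0
step 3: dequeue 1; queue=[4,2,3]; order=5,0,1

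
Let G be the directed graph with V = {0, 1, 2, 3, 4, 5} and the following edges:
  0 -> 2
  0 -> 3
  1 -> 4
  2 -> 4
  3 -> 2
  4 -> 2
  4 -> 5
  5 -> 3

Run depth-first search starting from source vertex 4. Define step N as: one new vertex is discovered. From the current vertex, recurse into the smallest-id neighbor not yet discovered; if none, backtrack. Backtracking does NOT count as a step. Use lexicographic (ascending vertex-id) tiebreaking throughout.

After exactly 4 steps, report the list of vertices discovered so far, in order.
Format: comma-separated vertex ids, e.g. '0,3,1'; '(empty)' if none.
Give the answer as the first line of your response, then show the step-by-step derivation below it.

4,2,5,3

step 1: discover 4; path=4; order=4
step 2: discover 2; path=4>2; order=4,2
step 3: discover 5; path=4>5; order=4,2,5
step 4: discover 3; path=4>5>3; order=4,2,5,3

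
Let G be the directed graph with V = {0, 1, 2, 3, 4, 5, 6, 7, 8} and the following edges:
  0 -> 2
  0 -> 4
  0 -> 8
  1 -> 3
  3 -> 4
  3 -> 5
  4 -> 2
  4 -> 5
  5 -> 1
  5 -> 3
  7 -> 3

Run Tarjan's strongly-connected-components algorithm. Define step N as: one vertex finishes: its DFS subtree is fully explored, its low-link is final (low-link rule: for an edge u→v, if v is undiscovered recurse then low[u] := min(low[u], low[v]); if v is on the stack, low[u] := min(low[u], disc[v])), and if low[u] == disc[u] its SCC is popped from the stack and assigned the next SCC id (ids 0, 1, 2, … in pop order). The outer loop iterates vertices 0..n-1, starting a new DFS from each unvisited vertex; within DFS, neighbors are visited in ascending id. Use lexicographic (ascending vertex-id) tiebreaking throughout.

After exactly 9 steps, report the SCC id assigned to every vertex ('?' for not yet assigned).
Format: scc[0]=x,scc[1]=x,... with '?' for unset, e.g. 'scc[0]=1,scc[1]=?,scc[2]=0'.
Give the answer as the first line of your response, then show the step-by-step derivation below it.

scc[0]=3,scc[1]=1,scc[2]=0,scc[3]=1,scc[4]=1,scc[5]=1,scc[6]=4,scc[7]=5,scc[8]=2

step 1: low=(low[0]=0,low[1]=?,low[2]=1,low[3]=?,low[4]=?,low[5]=?,low[6]=?,low[7]=?,low[8]=?); scc=(scc[0]=?,scc[1]=?,scc[2]=0,scc[3]=?,scc[4]=?,scc[5]=?,scc[6]=?,scc[7]=?,scc[8]=?)
step 2: low=(low[0]=0,low[1]=4,low[2]=1,low[3]=2,low[4]=2,low[5]=3,low[6]=?,low[7]=?,low[8]=?); scc=(scc[0]=?,scc[1]=?,scc[2]=0,scc[3]=?,scc[4]=?,scc[5]=?,scc[6]=?,scc[7]=?,scc[8]=?)
step 3: low=(low[0]=0,low[1]=2,low[2]=1,low[3]=2,low[4]=2,low[5]=3,low[6]=?,low[7]=?,low[8]=?); scc=(scc[0]=?,scc[1]=?,scc[2]=0,scc[3]=?,scc[4]=?,scc[5]=?,scc[6]=?,scc[7]=?,scc[8]=?)
step 4: low=(low[0]=0,low[1]=2,low[2]=1,low[3]=2,low[4]=2,low[5]=2,low[6]=?,low[7]=?,low[8]=?); scc=(scc[0]=?,scc[1]=?,scc[2]=0,scc[3]=?,scc[4]=?,scc[5]=?,scc[6]=?,scc[7]=?,scc[8]=?)
step 5: low=(low[0]=0,low[1]=2,low[2]=1,low[3]=2,low[4]=2,low[5]=2,low[6]=?,low[7]=?,low[8]=?); scc=(scc[0]=?,scc[1]=1,scc[2]=0,scc[3]=1,scc[4]=1,scc[5]=1,scc[6]=?,scc[7]=?,scc[8]=?)
step 6: low=(low[0]=0,low[1]=2,low[2]=1,low[3]=2,low[4]=2,low[5]=2,low[6]=?,low[7]=?,low[8]=6); scc=(scc[0]=?,scc[1]=1,scc[2]=0,scc[3]=1,scc[4]=1,scc[5]=1,scc[6]=?,scc[7]=?,scc[8]=2)
step 7: low=(low[0]=0,low[1]=2,low[2]=1,low[3]=2,low[4]=2,low[5]=2,low[6]=?,low[7]=?,low[8]=6); scc=(scc[0]=3,scc[1]=1,scc[2]=0,scc[3]=1,scc[4]=1,scc[5]=1,scc[6]=?,scc[7]=?,scc[8]=2)
step 8: low=(low[0]=0,low[1]=2,low[2]=1,low[3]=2,low[4]=2,low[5]=2,low[6]=7,low[7]=?,low[8]=6); scc=(scc[0]=3,scc[1]=1,scc[2]=0,scc[3]=1,scc[4]=1,scc[5]=1,scc[6]=4,scc[7]=?,scc[8]=2)
step 9: low=(low[0]=0,low[1]=2,low[2]=1,low[3]=2,low[4]=2,low[5]=2,low[6]=7,low[7]=8,low[8]=6); scc=(scc[0]=3,scc[1]=1,scc[2]=0,scc[3]=1,scc[4]=1,scc[5]=1,scc[6]=4,scc[7]=5,scc[8]=2)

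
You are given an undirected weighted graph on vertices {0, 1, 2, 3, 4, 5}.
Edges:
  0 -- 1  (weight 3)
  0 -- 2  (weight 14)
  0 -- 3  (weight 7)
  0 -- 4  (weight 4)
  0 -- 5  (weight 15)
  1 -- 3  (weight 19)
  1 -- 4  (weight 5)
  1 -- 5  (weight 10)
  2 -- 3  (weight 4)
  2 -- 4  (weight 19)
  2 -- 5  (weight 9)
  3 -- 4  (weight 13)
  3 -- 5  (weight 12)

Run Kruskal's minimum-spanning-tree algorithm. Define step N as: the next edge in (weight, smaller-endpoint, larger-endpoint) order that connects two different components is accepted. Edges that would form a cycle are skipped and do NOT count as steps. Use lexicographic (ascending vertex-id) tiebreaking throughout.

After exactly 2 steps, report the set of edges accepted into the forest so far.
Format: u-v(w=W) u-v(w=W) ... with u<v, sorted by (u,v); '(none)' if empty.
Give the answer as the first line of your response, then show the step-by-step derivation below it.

0-1(w=3) 0-4(w=4)

step 1: add edge 0-1 (w=3); MST = {0-1(w=3)}
step 2: add edge 0-4 (w=4); MST = {0-1(w=3) 0-4(w=4)}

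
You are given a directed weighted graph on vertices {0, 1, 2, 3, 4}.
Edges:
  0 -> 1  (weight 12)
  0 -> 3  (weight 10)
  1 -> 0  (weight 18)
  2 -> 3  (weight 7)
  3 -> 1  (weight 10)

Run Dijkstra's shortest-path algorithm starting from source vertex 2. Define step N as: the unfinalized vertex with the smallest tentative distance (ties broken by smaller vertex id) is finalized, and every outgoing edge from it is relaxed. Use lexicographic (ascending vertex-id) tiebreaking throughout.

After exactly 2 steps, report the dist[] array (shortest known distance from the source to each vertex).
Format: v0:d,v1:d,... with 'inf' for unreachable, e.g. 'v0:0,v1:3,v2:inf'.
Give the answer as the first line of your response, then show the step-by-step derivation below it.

v0:inf,v1:17,v2:0,v3:7,v4:inf

step 1: dist = v0:inf,v1:inf,v2:0,v3:7,v4:inf
step 2: dist = v0:inf,v1:17,v2:0,v3:7,v4:inf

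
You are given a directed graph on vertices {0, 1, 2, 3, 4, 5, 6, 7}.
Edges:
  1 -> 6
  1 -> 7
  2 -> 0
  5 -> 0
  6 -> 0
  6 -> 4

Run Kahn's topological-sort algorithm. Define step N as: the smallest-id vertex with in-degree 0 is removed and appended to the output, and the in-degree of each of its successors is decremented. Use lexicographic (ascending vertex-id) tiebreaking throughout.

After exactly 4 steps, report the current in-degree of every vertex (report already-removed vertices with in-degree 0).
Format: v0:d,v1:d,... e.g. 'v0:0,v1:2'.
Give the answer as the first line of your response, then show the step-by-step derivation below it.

v0:1,v1:0,v2:0,v3:0,v4:1,v5:0,v6:0,v7:0

step 1: output 1; order=[1]; indeg=(3,0,0,0,1,0,0,0)
step 2: output 2; order=[1,2]; indeg=(2,0,0,0,1,0,0,0)
step 3: output 3; order=[1,2,3]; indeg=(2,0,0,0,1,0,0,0)
step 4: output 5; order=[1,2,3,5]; indeg=(1,0,0,0,1,0,0,0)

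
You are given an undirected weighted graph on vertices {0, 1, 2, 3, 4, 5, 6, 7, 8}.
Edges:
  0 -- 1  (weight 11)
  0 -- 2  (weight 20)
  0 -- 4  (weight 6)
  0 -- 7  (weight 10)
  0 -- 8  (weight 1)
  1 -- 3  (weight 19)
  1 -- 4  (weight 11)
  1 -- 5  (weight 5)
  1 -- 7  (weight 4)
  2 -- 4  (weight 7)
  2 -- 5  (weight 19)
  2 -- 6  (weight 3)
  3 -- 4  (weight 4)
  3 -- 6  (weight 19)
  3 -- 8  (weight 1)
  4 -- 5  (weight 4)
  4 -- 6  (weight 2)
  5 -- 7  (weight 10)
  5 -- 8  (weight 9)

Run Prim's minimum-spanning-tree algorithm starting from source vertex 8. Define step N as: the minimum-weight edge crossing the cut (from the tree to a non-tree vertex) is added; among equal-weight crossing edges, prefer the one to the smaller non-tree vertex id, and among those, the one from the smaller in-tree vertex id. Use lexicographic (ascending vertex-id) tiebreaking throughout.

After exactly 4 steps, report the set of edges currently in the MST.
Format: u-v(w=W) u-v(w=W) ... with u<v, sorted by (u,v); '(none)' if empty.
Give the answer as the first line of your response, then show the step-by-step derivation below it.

0-8(w=1) 3-4(w=4) 3-8(w=1) 4-6(w=2)

step 1: add edge 0-8 (w=1); MST = {0-8(w=1)}
step 2: add edge 3-8 (w=1); MST = {0-8(w=1) 3-8(w=1)}
step 3: add edge 3-4 (w=4); MST = {0-8(w=1) 3-4(w=4) 3-8(w=1)}
step 4: add edge 4-6 (w=2); MST = {0-8(w=1) 3-4(w=4) 3-8(w=1) 4-6(w=2)}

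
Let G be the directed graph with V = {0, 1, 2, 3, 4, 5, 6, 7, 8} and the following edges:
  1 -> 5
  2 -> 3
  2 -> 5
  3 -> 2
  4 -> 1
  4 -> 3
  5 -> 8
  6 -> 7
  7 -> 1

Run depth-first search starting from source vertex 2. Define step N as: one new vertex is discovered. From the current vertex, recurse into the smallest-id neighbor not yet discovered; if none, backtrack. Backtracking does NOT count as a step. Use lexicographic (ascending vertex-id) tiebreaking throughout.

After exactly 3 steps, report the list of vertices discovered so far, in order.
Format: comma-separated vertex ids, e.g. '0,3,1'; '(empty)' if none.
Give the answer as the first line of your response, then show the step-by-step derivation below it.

2,3,5

step 1: discover 2; path=2; order=2
step 2: discover 3; path=2>3; order=2,3
step 3: discover 5; path=2>5; order=2,3,5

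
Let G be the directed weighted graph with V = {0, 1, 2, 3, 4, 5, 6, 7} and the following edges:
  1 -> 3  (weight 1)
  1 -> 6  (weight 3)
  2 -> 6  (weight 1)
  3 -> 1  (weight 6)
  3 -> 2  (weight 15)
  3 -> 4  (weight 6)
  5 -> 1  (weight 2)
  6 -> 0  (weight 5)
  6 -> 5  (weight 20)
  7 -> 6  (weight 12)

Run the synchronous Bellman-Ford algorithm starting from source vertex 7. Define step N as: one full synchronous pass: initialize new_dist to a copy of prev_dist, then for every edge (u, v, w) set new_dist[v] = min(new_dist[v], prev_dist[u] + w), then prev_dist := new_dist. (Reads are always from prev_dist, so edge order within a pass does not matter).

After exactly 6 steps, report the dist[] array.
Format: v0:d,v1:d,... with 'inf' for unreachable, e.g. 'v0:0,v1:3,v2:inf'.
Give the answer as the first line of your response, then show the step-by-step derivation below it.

v0:17,v1:34,v2:50,v3:35,v4:41,v5:32,v6:12,v7:0

step 1: dist = v0:inf,v1:inf,v2:inf,v3:inf,v4:inf,v5:inf,v6:12,v7:0
step 2: dist = v0:17,v1:inf,v2:inf,v3:inf,v4:inf,v5:32,v6:12,v7:0
step 3: dist = v0:17,v1:34,v2:inf,v3:inf,v4:inf,v5:32,v6:12,v7:0
step 4: dist = v0:17,v1:34,v2:inf,v3:35,v4:inf,v5:32,v6:12,v7:0
step 5: dist = v0:17,v1:34,v2:50,v3:35,v4:41,v5:32,v6:12,v7:0
step 6: dist = v0:17,v1:34,v2:50,v3:35,v4:41,v5:32,v6:12,v7:0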